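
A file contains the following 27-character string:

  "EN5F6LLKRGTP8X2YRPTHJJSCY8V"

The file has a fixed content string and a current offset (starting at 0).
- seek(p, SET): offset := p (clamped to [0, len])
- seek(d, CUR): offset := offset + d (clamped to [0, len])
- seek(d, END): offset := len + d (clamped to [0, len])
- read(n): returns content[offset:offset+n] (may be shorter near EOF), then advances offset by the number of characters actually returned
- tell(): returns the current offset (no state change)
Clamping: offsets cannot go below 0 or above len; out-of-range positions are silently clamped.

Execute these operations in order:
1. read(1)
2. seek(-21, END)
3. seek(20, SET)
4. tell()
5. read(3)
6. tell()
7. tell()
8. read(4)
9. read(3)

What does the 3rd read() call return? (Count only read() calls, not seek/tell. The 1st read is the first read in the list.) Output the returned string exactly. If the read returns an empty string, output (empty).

After 1 (read(1)): returned 'E', offset=1
After 2 (seek(-21, END)): offset=6
After 3 (seek(20, SET)): offset=20
After 4 (tell()): offset=20
After 5 (read(3)): returned 'JJS', offset=23
After 6 (tell()): offset=23
After 7 (tell()): offset=23
After 8 (read(4)): returned 'CY8V', offset=27
After 9 (read(3)): returned '', offset=27

Answer: CY8V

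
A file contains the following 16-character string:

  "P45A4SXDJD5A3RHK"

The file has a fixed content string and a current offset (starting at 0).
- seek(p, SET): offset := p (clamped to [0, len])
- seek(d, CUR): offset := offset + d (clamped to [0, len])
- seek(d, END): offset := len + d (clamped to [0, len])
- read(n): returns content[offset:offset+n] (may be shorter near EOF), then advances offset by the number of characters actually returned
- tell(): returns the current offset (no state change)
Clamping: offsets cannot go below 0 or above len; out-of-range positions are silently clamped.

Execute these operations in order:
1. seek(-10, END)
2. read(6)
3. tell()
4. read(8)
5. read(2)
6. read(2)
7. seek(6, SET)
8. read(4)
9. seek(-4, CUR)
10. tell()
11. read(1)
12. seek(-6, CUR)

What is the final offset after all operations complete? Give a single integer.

After 1 (seek(-10, END)): offset=6
After 2 (read(6)): returned 'XDJD5A', offset=12
After 3 (tell()): offset=12
After 4 (read(8)): returned '3RHK', offset=16
After 5 (read(2)): returned '', offset=16
After 6 (read(2)): returned '', offset=16
After 7 (seek(6, SET)): offset=6
After 8 (read(4)): returned 'XDJD', offset=10
After 9 (seek(-4, CUR)): offset=6
After 10 (tell()): offset=6
After 11 (read(1)): returned 'X', offset=7
After 12 (seek(-6, CUR)): offset=1

Answer: 1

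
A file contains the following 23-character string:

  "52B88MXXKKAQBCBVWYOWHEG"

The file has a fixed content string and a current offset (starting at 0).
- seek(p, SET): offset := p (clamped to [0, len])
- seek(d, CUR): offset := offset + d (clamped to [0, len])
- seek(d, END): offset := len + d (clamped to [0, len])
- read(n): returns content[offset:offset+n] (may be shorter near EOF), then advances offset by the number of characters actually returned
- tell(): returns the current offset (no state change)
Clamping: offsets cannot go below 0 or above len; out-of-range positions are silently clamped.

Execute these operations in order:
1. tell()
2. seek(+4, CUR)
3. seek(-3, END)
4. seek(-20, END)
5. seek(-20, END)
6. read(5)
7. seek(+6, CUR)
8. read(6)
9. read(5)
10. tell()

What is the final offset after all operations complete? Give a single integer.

After 1 (tell()): offset=0
After 2 (seek(+4, CUR)): offset=4
After 3 (seek(-3, END)): offset=20
After 4 (seek(-20, END)): offset=3
After 5 (seek(-20, END)): offset=3
After 6 (read(5)): returned '88MXX', offset=8
After 7 (seek(+6, CUR)): offset=14
After 8 (read(6)): returned 'BVWYOW', offset=20
After 9 (read(5)): returned 'HEG', offset=23
After 10 (tell()): offset=23

Answer: 23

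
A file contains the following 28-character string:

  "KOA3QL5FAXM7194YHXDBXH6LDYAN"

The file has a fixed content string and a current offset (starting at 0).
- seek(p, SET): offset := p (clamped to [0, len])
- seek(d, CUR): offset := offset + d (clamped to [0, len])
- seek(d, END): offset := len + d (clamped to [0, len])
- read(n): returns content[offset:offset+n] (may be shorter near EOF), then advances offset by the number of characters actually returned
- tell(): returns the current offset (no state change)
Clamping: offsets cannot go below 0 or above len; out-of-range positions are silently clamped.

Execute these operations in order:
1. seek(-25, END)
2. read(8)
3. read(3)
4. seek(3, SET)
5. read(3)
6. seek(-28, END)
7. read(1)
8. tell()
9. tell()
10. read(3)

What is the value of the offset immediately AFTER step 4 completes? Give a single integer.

Answer: 3

Derivation:
After 1 (seek(-25, END)): offset=3
After 2 (read(8)): returned '3QL5FAXM', offset=11
After 3 (read(3)): returned '719', offset=14
After 4 (seek(3, SET)): offset=3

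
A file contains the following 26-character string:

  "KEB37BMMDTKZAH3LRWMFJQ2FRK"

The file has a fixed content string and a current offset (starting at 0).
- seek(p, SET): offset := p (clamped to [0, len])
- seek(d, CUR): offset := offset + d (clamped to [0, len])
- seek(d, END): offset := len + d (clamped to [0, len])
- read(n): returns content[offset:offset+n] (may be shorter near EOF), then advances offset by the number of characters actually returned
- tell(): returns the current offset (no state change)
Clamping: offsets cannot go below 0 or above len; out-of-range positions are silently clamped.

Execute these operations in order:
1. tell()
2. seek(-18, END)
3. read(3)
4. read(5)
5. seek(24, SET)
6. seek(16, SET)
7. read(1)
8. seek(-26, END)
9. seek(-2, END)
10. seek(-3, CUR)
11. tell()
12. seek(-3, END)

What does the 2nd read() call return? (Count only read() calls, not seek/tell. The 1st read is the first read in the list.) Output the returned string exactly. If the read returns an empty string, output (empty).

After 1 (tell()): offset=0
After 2 (seek(-18, END)): offset=8
After 3 (read(3)): returned 'DTK', offset=11
After 4 (read(5)): returned 'ZAH3L', offset=16
After 5 (seek(24, SET)): offset=24
After 6 (seek(16, SET)): offset=16
After 7 (read(1)): returned 'R', offset=17
After 8 (seek(-26, END)): offset=0
After 9 (seek(-2, END)): offset=24
After 10 (seek(-3, CUR)): offset=21
After 11 (tell()): offset=21
After 12 (seek(-3, END)): offset=23

Answer: ZAH3L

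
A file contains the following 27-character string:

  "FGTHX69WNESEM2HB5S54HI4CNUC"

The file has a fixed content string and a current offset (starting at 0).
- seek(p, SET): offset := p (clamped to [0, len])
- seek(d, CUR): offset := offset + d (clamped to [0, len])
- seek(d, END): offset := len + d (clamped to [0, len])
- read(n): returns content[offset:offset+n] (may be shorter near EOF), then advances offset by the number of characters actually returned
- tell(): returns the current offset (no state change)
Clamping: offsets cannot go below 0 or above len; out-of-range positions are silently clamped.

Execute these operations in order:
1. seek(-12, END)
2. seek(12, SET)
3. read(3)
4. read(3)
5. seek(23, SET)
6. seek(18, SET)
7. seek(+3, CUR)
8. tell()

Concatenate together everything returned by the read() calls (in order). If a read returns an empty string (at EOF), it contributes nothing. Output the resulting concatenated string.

Answer: M2HB5S

Derivation:
After 1 (seek(-12, END)): offset=15
After 2 (seek(12, SET)): offset=12
After 3 (read(3)): returned 'M2H', offset=15
After 4 (read(3)): returned 'B5S', offset=18
After 5 (seek(23, SET)): offset=23
After 6 (seek(18, SET)): offset=18
After 7 (seek(+3, CUR)): offset=21
After 8 (tell()): offset=21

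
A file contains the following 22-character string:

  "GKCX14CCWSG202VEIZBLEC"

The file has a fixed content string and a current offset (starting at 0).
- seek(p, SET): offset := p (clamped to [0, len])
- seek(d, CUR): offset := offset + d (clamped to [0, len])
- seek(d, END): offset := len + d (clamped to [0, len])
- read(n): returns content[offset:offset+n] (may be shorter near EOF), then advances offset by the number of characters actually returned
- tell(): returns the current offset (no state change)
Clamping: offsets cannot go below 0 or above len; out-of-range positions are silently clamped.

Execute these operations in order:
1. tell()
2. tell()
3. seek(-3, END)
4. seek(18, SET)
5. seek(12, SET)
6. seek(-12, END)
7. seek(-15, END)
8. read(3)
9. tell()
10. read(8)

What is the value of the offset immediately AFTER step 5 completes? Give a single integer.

Answer: 12

Derivation:
After 1 (tell()): offset=0
After 2 (tell()): offset=0
After 3 (seek(-3, END)): offset=19
After 4 (seek(18, SET)): offset=18
After 5 (seek(12, SET)): offset=12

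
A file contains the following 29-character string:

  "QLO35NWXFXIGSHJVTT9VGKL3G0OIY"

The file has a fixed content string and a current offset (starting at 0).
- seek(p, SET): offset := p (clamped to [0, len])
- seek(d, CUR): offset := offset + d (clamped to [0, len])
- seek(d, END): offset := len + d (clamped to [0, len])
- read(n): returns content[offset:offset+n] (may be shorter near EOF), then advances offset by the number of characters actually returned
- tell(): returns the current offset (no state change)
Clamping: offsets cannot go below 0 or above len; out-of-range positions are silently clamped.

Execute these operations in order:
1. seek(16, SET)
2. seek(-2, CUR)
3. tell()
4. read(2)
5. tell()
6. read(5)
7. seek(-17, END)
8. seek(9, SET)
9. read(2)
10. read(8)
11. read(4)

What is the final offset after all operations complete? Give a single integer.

After 1 (seek(16, SET)): offset=16
After 2 (seek(-2, CUR)): offset=14
After 3 (tell()): offset=14
After 4 (read(2)): returned 'JV', offset=16
After 5 (tell()): offset=16
After 6 (read(5)): returned 'TT9VG', offset=21
After 7 (seek(-17, END)): offset=12
After 8 (seek(9, SET)): offset=9
After 9 (read(2)): returned 'XI', offset=11
After 10 (read(8)): returned 'GSHJVTT9', offset=19
After 11 (read(4)): returned 'VGKL', offset=23

Answer: 23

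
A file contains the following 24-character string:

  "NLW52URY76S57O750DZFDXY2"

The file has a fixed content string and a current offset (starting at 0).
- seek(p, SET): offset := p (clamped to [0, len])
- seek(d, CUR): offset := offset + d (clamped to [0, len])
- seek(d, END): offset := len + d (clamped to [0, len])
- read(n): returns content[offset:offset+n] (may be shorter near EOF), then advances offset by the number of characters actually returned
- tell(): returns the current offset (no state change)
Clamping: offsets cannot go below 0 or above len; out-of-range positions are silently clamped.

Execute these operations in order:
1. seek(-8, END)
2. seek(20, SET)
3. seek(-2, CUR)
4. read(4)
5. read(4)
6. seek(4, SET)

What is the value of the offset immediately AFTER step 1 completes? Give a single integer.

After 1 (seek(-8, END)): offset=16

Answer: 16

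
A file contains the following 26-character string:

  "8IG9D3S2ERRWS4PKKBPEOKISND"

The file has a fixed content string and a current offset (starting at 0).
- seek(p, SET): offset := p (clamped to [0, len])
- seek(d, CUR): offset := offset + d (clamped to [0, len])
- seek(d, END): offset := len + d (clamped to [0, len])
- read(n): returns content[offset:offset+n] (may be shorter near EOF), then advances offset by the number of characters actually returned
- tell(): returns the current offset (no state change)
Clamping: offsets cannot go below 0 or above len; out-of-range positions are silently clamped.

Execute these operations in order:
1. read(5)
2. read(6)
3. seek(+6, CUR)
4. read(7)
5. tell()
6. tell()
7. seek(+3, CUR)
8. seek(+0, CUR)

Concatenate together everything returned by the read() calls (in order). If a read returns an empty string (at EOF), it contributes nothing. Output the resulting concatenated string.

After 1 (read(5)): returned '8IG9D', offset=5
After 2 (read(6)): returned '3S2ERR', offset=11
After 3 (seek(+6, CUR)): offset=17
After 4 (read(7)): returned 'BPEOKIS', offset=24
After 5 (tell()): offset=24
After 6 (tell()): offset=24
After 7 (seek(+3, CUR)): offset=26
After 8 (seek(+0, CUR)): offset=26

Answer: 8IG9D3S2ERRBPEOKIS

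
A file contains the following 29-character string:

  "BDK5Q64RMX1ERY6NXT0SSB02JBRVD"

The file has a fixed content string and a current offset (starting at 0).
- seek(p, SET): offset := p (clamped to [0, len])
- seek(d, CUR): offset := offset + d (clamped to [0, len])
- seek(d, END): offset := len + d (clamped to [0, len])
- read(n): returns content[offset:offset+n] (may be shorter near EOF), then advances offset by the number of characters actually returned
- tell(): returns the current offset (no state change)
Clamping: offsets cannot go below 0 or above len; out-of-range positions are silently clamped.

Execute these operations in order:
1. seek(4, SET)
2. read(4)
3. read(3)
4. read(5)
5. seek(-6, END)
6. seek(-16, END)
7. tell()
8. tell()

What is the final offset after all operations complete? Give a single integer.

Answer: 13

Derivation:
After 1 (seek(4, SET)): offset=4
After 2 (read(4)): returned 'Q64R', offset=8
After 3 (read(3)): returned 'MX1', offset=11
After 4 (read(5)): returned 'ERY6N', offset=16
After 5 (seek(-6, END)): offset=23
After 6 (seek(-16, END)): offset=13
After 7 (tell()): offset=13
After 8 (tell()): offset=13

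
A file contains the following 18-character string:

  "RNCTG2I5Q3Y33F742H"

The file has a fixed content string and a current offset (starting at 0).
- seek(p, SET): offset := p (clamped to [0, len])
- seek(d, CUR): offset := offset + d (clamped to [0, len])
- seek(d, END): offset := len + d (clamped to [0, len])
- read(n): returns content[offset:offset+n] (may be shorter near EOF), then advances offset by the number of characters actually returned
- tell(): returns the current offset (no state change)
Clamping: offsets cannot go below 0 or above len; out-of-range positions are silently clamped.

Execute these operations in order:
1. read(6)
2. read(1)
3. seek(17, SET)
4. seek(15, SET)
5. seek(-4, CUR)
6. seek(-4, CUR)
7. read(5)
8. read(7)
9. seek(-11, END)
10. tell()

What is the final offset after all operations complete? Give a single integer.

Answer: 7

Derivation:
After 1 (read(6)): returned 'RNCTG2', offset=6
After 2 (read(1)): returned 'I', offset=7
After 3 (seek(17, SET)): offset=17
After 4 (seek(15, SET)): offset=15
After 5 (seek(-4, CUR)): offset=11
After 6 (seek(-4, CUR)): offset=7
After 7 (read(5)): returned '5Q3Y3', offset=12
After 8 (read(7)): returned '3F742H', offset=18
After 9 (seek(-11, END)): offset=7
After 10 (tell()): offset=7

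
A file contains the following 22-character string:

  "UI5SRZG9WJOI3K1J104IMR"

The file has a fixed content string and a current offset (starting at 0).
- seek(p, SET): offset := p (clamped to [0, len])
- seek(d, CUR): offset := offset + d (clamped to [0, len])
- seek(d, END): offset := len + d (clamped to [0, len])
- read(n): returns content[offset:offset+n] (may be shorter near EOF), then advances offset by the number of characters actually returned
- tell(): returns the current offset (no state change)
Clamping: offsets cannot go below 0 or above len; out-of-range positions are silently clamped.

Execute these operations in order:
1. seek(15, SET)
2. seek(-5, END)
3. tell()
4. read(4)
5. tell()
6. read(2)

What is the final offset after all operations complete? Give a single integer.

After 1 (seek(15, SET)): offset=15
After 2 (seek(-5, END)): offset=17
After 3 (tell()): offset=17
After 4 (read(4)): returned '04IM', offset=21
After 5 (tell()): offset=21
After 6 (read(2)): returned 'R', offset=22

Answer: 22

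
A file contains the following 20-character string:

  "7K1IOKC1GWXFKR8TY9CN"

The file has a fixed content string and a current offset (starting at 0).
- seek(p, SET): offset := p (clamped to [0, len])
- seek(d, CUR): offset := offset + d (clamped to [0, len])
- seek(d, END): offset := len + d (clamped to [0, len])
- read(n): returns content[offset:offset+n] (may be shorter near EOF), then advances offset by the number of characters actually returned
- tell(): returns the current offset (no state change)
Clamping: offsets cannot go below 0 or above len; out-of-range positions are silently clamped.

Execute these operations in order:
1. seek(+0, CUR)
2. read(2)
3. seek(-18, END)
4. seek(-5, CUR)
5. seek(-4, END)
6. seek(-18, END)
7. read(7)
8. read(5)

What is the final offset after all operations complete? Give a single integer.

Answer: 14

Derivation:
After 1 (seek(+0, CUR)): offset=0
After 2 (read(2)): returned '7K', offset=2
After 3 (seek(-18, END)): offset=2
After 4 (seek(-5, CUR)): offset=0
After 5 (seek(-4, END)): offset=16
After 6 (seek(-18, END)): offset=2
After 7 (read(7)): returned '1IOKC1G', offset=9
After 8 (read(5)): returned 'WXFKR', offset=14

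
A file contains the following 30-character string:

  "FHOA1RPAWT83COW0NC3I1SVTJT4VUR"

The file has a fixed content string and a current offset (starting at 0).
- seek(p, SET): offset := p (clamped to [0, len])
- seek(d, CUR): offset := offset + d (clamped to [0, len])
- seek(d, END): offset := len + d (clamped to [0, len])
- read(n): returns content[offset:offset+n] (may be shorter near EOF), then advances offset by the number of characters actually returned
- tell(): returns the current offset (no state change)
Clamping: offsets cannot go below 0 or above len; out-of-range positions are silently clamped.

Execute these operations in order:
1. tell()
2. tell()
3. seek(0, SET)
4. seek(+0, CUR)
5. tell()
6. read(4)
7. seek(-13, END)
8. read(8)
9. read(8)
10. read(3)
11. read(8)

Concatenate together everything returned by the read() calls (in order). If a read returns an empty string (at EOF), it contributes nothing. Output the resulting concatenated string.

After 1 (tell()): offset=0
After 2 (tell()): offset=0
After 3 (seek(0, SET)): offset=0
After 4 (seek(+0, CUR)): offset=0
After 5 (tell()): offset=0
After 6 (read(4)): returned 'FHOA', offset=4
After 7 (seek(-13, END)): offset=17
After 8 (read(8)): returned 'C3I1SVTJ', offset=25
After 9 (read(8)): returned 'T4VUR', offset=30
After 10 (read(3)): returned '', offset=30
After 11 (read(8)): returned '', offset=30

Answer: FHOAC3I1SVTJT4VUR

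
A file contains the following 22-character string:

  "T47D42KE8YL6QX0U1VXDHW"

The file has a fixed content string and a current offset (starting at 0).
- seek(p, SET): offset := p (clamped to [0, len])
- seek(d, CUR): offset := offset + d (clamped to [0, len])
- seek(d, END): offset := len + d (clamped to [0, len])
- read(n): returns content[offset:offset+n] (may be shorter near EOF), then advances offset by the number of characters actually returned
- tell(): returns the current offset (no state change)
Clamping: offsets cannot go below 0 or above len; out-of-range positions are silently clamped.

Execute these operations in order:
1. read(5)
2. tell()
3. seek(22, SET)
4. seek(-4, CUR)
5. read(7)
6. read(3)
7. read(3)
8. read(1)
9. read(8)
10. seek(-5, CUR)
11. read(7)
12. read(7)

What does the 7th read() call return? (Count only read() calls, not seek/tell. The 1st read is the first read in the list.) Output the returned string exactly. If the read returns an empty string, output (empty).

After 1 (read(5)): returned 'T47D4', offset=5
After 2 (tell()): offset=5
After 3 (seek(22, SET)): offset=22
After 4 (seek(-4, CUR)): offset=18
After 5 (read(7)): returned 'XDHW', offset=22
After 6 (read(3)): returned '', offset=22
After 7 (read(3)): returned '', offset=22
After 8 (read(1)): returned '', offset=22
After 9 (read(8)): returned '', offset=22
After 10 (seek(-5, CUR)): offset=17
After 11 (read(7)): returned 'VXDHW', offset=22
After 12 (read(7)): returned '', offset=22

Answer: VXDHW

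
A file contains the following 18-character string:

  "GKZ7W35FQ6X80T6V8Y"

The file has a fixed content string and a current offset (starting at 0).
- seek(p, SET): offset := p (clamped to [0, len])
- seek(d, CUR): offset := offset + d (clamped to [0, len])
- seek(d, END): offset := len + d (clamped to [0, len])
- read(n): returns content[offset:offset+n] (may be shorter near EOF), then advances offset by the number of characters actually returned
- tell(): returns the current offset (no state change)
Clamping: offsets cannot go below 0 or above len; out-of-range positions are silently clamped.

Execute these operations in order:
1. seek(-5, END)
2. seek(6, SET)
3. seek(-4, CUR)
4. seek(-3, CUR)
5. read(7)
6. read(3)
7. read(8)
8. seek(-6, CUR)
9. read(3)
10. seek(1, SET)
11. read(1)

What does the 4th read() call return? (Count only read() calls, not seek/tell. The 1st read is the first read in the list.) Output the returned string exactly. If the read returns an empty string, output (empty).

Answer: 0T6

Derivation:
After 1 (seek(-5, END)): offset=13
After 2 (seek(6, SET)): offset=6
After 3 (seek(-4, CUR)): offset=2
After 4 (seek(-3, CUR)): offset=0
After 5 (read(7)): returned 'GKZ7W35', offset=7
After 6 (read(3)): returned 'FQ6', offset=10
After 7 (read(8)): returned 'X80T6V8Y', offset=18
After 8 (seek(-6, CUR)): offset=12
After 9 (read(3)): returned '0T6', offset=15
After 10 (seek(1, SET)): offset=1
After 11 (read(1)): returned 'K', offset=2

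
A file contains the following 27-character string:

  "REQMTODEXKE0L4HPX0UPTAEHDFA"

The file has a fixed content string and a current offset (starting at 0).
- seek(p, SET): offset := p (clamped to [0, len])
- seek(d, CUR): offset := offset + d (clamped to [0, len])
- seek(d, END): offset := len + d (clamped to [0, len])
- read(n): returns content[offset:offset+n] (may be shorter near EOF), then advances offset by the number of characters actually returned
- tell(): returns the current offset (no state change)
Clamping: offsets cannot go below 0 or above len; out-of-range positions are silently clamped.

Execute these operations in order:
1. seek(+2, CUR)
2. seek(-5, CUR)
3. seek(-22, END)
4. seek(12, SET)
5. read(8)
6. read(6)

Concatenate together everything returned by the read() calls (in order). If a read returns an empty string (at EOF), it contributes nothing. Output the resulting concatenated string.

After 1 (seek(+2, CUR)): offset=2
After 2 (seek(-5, CUR)): offset=0
After 3 (seek(-22, END)): offset=5
After 4 (seek(12, SET)): offset=12
After 5 (read(8)): returned 'L4HPX0UP', offset=20
After 6 (read(6)): returned 'TAEHDF', offset=26

Answer: L4HPX0UPTAEHDF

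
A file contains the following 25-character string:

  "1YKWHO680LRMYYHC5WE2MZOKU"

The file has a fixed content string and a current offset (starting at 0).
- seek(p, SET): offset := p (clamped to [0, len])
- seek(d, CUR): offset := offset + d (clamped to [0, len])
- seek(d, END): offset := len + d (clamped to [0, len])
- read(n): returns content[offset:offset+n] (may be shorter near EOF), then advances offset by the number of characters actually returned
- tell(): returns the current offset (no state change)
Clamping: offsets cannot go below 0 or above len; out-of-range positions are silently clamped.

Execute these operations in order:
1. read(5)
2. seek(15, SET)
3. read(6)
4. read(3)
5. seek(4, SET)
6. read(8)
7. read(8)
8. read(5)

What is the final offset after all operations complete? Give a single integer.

Answer: 25

Derivation:
After 1 (read(5)): returned '1YKWH', offset=5
After 2 (seek(15, SET)): offset=15
After 3 (read(6)): returned 'C5WE2M', offset=21
After 4 (read(3)): returned 'ZOK', offset=24
After 5 (seek(4, SET)): offset=4
After 6 (read(8)): returned 'HO680LRM', offset=12
After 7 (read(8)): returned 'YYHC5WE2', offset=20
After 8 (read(5)): returned 'MZOKU', offset=25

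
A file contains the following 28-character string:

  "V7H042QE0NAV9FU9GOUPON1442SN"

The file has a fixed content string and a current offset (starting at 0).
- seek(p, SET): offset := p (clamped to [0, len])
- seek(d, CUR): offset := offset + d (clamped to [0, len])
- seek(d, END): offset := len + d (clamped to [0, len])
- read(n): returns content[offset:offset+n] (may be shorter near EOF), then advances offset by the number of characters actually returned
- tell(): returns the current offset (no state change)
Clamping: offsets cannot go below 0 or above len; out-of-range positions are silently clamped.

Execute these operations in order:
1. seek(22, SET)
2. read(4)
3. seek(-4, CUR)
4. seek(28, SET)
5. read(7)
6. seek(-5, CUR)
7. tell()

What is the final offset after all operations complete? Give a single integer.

Answer: 23

Derivation:
After 1 (seek(22, SET)): offset=22
After 2 (read(4)): returned '1442', offset=26
After 3 (seek(-4, CUR)): offset=22
After 4 (seek(28, SET)): offset=28
After 5 (read(7)): returned '', offset=28
After 6 (seek(-5, CUR)): offset=23
After 7 (tell()): offset=23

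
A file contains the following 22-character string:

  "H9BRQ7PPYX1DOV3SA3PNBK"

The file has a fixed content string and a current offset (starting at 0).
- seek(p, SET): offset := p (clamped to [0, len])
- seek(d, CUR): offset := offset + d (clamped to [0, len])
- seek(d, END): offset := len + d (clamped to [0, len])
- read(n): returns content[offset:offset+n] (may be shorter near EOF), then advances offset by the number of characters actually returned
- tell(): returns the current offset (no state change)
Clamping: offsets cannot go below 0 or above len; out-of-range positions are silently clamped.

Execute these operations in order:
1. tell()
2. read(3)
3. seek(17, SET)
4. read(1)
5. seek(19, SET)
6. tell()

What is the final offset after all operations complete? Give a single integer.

After 1 (tell()): offset=0
After 2 (read(3)): returned 'H9B', offset=3
After 3 (seek(17, SET)): offset=17
After 4 (read(1)): returned '3', offset=18
After 5 (seek(19, SET)): offset=19
After 6 (tell()): offset=19

Answer: 19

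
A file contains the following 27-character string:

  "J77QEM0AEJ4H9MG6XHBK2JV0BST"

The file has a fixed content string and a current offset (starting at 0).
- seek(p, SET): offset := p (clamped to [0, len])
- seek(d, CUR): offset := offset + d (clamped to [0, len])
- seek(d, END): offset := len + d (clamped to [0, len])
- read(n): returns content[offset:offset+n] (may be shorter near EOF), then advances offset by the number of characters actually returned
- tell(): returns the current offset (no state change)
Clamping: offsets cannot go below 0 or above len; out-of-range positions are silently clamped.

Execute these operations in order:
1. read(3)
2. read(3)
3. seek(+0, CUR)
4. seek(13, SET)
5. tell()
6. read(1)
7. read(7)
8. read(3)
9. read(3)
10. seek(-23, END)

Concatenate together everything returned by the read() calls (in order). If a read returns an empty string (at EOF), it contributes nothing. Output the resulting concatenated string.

Answer: J77QEMMG6XHBK2JV0BST

Derivation:
After 1 (read(3)): returned 'J77', offset=3
After 2 (read(3)): returned 'QEM', offset=6
After 3 (seek(+0, CUR)): offset=6
After 4 (seek(13, SET)): offset=13
After 5 (tell()): offset=13
After 6 (read(1)): returned 'M', offset=14
After 7 (read(7)): returned 'G6XHBK2', offset=21
After 8 (read(3)): returned 'JV0', offset=24
After 9 (read(3)): returned 'BST', offset=27
After 10 (seek(-23, END)): offset=4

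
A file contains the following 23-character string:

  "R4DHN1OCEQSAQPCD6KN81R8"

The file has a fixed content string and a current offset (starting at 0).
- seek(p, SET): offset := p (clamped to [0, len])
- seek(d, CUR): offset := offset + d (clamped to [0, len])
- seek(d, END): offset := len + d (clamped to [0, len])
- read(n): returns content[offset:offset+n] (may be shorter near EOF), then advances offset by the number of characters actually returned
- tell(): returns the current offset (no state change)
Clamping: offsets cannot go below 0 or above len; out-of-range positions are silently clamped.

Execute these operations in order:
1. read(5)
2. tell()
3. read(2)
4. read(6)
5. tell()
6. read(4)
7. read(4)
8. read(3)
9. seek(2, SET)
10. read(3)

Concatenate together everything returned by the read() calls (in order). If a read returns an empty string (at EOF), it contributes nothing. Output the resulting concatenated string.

Answer: R4DHN1OCEQSAQPCD6KN81R8DHN

Derivation:
After 1 (read(5)): returned 'R4DHN', offset=5
After 2 (tell()): offset=5
After 3 (read(2)): returned '1O', offset=7
After 4 (read(6)): returned 'CEQSAQ', offset=13
After 5 (tell()): offset=13
After 6 (read(4)): returned 'PCD6', offset=17
After 7 (read(4)): returned 'KN81', offset=21
After 8 (read(3)): returned 'R8', offset=23
After 9 (seek(2, SET)): offset=2
After 10 (read(3)): returned 'DHN', offset=5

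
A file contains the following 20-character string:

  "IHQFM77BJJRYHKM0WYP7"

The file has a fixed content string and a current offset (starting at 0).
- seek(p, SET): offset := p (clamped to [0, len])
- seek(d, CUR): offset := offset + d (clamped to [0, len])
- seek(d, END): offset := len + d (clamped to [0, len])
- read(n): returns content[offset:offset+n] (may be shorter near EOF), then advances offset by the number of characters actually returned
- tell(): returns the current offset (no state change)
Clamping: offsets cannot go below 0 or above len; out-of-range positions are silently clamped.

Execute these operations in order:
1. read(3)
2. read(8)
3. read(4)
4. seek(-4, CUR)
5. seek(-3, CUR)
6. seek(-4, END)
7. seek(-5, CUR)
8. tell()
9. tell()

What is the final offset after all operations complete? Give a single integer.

After 1 (read(3)): returned 'IHQ', offset=3
After 2 (read(8)): returned 'FM77BJJR', offset=11
After 3 (read(4)): returned 'YHKM', offset=15
After 4 (seek(-4, CUR)): offset=11
After 5 (seek(-3, CUR)): offset=8
After 6 (seek(-4, END)): offset=16
After 7 (seek(-5, CUR)): offset=11
After 8 (tell()): offset=11
After 9 (tell()): offset=11

Answer: 11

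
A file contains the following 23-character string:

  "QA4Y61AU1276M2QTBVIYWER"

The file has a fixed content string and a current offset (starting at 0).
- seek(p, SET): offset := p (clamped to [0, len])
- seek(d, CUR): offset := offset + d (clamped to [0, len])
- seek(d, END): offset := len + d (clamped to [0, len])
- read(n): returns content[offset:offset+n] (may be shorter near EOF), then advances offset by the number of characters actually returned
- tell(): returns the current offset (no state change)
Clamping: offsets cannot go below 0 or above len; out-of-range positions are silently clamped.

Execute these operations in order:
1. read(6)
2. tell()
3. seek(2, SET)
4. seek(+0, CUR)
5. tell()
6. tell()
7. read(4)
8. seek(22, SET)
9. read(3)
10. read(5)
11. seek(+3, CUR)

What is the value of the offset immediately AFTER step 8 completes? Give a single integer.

Answer: 22

Derivation:
After 1 (read(6)): returned 'QA4Y61', offset=6
After 2 (tell()): offset=6
After 3 (seek(2, SET)): offset=2
After 4 (seek(+0, CUR)): offset=2
After 5 (tell()): offset=2
After 6 (tell()): offset=2
After 7 (read(4)): returned '4Y61', offset=6
After 8 (seek(22, SET)): offset=22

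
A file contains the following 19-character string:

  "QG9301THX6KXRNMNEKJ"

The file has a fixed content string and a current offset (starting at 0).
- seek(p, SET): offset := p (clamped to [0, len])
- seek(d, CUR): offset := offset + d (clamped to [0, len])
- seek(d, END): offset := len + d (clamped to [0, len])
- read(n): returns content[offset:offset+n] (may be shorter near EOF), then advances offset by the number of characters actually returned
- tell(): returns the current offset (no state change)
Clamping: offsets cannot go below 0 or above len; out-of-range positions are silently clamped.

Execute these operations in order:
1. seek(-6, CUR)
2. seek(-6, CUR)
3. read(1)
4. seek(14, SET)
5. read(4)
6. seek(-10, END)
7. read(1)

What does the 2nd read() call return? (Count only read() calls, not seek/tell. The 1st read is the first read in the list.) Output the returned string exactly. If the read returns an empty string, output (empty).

After 1 (seek(-6, CUR)): offset=0
After 2 (seek(-6, CUR)): offset=0
After 3 (read(1)): returned 'Q', offset=1
After 4 (seek(14, SET)): offset=14
After 5 (read(4)): returned 'MNEK', offset=18
After 6 (seek(-10, END)): offset=9
After 7 (read(1)): returned '6', offset=10

Answer: MNEK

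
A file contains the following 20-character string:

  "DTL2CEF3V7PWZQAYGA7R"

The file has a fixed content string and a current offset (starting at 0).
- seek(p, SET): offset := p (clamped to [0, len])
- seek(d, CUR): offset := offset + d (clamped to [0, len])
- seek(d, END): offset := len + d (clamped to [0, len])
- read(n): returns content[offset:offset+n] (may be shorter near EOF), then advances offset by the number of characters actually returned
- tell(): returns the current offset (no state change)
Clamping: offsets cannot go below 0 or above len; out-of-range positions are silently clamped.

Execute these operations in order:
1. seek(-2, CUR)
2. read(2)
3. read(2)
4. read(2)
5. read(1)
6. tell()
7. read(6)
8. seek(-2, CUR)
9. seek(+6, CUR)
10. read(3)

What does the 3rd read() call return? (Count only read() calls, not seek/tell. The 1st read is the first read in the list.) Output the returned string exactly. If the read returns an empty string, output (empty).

After 1 (seek(-2, CUR)): offset=0
After 2 (read(2)): returned 'DT', offset=2
After 3 (read(2)): returned 'L2', offset=4
After 4 (read(2)): returned 'CE', offset=6
After 5 (read(1)): returned 'F', offset=7
After 6 (tell()): offset=7
After 7 (read(6)): returned '3V7PWZ', offset=13
After 8 (seek(-2, CUR)): offset=11
After 9 (seek(+6, CUR)): offset=17
After 10 (read(3)): returned 'A7R', offset=20

Answer: CE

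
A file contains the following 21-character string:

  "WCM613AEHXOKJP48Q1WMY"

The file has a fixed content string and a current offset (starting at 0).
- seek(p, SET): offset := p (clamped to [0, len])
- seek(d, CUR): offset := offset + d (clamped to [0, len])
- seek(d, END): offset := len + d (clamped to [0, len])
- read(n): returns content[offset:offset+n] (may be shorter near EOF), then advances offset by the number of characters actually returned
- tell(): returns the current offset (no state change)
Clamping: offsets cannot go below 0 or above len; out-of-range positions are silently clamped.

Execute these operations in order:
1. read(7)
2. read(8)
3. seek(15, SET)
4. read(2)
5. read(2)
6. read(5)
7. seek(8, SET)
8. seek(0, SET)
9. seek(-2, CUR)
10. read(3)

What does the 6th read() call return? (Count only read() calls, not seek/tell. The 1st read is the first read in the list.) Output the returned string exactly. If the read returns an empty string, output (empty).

After 1 (read(7)): returned 'WCM613A', offset=7
After 2 (read(8)): returned 'EHXOKJP4', offset=15
After 3 (seek(15, SET)): offset=15
After 4 (read(2)): returned '8Q', offset=17
After 5 (read(2)): returned '1W', offset=19
After 6 (read(5)): returned 'MY', offset=21
After 7 (seek(8, SET)): offset=8
After 8 (seek(0, SET)): offset=0
After 9 (seek(-2, CUR)): offset=0
After 10 (read(3)): returned 'WCM', offset=3

Answer: WCM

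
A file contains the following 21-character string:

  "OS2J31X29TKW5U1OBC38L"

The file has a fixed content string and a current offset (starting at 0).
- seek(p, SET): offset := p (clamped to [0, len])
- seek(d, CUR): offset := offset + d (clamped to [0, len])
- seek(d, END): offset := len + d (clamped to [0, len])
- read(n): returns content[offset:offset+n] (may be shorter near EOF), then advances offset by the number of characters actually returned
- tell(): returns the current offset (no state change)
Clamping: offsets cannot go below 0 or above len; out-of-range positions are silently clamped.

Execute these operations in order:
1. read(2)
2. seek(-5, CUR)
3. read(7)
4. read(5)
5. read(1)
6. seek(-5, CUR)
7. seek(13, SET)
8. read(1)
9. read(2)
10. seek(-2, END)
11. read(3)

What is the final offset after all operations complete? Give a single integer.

Answer: 21

Derivation:
After 1 (read(2)): returned 'OS', offset=2
After 2 (seek(-5, CUR)): offset=0
After 3 (read(7)): returned 'OS2J31X', offset=7
After 4 (read(5)): returned '29TKW', offset=12
After 5 (read(1)): returned '5', offset=13
After 6 (seek(-5, CUR)): offset=8
After 7 (seek(13, SET)): offset=13
After 8 (read(1)): returned 'U', offset=14
After 9 (read(2)): returned '1O', offset=16
After 10 (seek(-2, END)): offset=19
After 11 (read(3)): returned '8L', offset=21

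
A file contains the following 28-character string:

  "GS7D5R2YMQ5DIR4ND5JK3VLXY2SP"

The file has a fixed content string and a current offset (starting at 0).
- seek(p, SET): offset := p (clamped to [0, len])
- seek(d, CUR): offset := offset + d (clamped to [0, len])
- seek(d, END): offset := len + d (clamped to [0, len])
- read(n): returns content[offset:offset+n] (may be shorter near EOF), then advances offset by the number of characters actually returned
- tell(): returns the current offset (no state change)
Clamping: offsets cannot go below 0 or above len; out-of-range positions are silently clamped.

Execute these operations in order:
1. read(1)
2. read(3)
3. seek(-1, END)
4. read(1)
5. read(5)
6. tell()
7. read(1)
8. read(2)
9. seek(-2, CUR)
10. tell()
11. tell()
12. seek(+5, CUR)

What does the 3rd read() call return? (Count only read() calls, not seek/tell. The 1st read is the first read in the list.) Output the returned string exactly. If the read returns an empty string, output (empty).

After 1 (read(1)): returned 'G', offset=1
After 2 (read(3)): returned 'S7D', offset=4
After 3 (seek(-1, END)): offset=27
After 4 (read(1)): returned 'P', offset=28
After 5 (read(5)): returned '', offset=28
After 6 (tell()): offset=28
After 7 (read(1)): returned '', offset=28
After 8 (read(2)): returned '', offset=28
After 9 (seek(-2, CUR)): offset=26
After 10 (tell()): offset=26
After 11 (tell()): offset=26
After 12 (seek(+5, CUR)): offset=28

Answer: P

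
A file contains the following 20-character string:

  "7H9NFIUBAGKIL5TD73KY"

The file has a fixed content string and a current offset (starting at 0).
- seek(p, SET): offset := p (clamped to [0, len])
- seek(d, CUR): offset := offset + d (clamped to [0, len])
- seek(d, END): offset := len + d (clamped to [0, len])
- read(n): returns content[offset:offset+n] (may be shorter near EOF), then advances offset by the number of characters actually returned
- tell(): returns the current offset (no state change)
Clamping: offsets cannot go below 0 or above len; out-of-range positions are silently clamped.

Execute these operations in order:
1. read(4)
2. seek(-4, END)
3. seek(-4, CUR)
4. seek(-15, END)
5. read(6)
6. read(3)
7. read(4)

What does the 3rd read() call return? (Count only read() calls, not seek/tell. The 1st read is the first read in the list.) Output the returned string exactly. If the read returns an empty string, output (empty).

After 1 (read(4)): returned '7H9N', offset=4
After 2 (seek(-4, END)): offset=16
After 3 (seek(-4, CUR)): offset=12
After 4 (seek(-15, END)): offset=5
After 5 (read(6)): returned 'IUBAGK', offset=11
After 6 (read(3)): returned 'IL5', offset=14
After 7 (read(4)): returned 'TD73', offset=18

Answer: IL5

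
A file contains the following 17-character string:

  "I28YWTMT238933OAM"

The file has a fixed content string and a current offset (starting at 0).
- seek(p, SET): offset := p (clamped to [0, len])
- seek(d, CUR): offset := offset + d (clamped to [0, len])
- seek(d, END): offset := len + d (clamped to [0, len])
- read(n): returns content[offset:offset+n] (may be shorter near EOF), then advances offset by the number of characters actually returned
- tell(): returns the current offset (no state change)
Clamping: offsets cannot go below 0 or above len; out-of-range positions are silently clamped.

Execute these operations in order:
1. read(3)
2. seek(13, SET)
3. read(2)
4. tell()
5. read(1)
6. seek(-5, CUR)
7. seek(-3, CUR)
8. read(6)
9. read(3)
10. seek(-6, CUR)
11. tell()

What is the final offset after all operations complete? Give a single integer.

After 1 (read(3)): returned 'I28', offset=3
After 2 (seek(13, SET)): offset=13
After 3 (read(2)): returned '3O', offset=15
After 4 (tell()): offset=15
After 5 (read(1)): returned 'A', offset=16
After 6 (seek(-5, CUR)): offset=11
After 7 (seek(-3, CUR)): offset=8
After 8 (read(6)): returned '238933', offset=14
After 9 (read(3)): returned 'OAM', offset=17
After 10 (seek(-6, CUR)): offset=11
After 11 (tell()): offset=11

Answer: 11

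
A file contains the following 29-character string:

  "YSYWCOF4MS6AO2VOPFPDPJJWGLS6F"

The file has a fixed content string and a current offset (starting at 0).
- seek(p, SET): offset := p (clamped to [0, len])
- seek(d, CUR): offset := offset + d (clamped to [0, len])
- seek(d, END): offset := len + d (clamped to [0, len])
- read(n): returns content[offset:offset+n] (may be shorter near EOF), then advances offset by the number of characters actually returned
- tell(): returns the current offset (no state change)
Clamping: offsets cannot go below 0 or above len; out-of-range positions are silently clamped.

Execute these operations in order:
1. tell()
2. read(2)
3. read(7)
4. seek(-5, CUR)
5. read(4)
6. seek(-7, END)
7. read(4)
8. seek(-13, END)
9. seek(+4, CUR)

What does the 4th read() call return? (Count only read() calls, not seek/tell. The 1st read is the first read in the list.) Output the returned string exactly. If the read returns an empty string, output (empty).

After 1 (tell()): offset=0
After 2 (read(2)): returned 'YS', offset=2
After 3 (read(7)): returned 'YWCOF4M', offset=9
After 4 (seek(-5, CUR)): offset=4
After 5 (read(4)): returned 'COF4', offset=8
After 6 (seek(-7, END)): offset=22
After 7 (read(4)): returned 'JWGL', offset=26
After 8 (seek(-13, END)): offset=16
After 9 (seek(+4, CUR)): offset=20

Answer: JWGL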